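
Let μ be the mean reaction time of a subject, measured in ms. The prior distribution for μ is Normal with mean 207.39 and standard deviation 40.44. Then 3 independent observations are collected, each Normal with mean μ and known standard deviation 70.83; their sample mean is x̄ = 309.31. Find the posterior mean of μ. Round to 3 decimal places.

With known σ, the Normal prior is conjugate. Weight on the data is w = (n/σ²)/(n/σ² + 1/τ₀²) = 0.00059798/(0.00059798+0.00061147) = 0.49442.
Posterior mean = w·x̄ + (1−w)·μ₀ = 0.49442·309.31 + 0.50558·207.39 = 257.781.

Posterior mean ≈ 257.781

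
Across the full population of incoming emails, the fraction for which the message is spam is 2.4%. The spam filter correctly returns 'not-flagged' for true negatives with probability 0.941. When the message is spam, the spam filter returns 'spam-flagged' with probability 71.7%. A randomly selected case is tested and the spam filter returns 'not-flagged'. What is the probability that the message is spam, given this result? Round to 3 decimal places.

Write H for 'the message is spam'. Prior odds H:¬H = 0.024/0.976 = 0.024590. For the 'not-flagged' outcome, the likelihood ratio is 0.283/0.941 = 0.30074.
Posterior odds = 0.024590 × 0.30074 = 0.0073953, so P(H|E) = 0.0073953/(1+0.0073953) = 0.007.

P(H | E) ≈ 0.007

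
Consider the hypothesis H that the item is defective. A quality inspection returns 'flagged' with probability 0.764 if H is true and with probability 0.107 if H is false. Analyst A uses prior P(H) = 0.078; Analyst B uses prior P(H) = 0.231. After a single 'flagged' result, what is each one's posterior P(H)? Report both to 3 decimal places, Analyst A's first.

Analyst A: 0.377; Analyst B: 0.682

The likelihood ratio for a 'flagged' result is 0.764/0.107 = 7.1402.
Analyst A: prior odds 0.078/0.922 = 0.084599; posterior odds 0.60405; posterior probability 0.377.
Analyst B: prior odds 0.231/0.769 = 0.30039; posterior odds 2.1448; posterior probability 0.682.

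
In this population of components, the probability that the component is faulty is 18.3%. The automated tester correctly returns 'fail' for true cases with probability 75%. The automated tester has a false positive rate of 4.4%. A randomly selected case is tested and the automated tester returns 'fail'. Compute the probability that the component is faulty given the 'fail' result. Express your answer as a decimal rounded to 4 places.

Write H for 'the component is faulty'. Prior odds H:¬H = 0.183/0.817 = 0.22399. For the 'fail' outcome, the likelihood ratio is 0.75/0.044 = 17.045.
Posterior odds = 0.22399 × 17.045 = 3.8180, so P(H|E) = 3.8180/(1+3.8180) = 0.7924.

P(H | E) ≈ 0.7924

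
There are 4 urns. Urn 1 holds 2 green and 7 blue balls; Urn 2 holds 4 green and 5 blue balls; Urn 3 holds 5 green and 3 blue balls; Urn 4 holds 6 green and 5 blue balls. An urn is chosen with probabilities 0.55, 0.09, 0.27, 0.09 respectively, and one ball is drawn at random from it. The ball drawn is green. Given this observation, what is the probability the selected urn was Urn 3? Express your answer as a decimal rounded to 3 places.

Posterior probability ≈ 0.444

Tabulate prior·likelihood by source: [1] prior 0.55, lik 0.2222, product 0.1222; [2] prior 0.09, lik 0.4444, product 0.04000; [3] prior 0.27, lik 0.625, product 0.1688; [4] prior 0.09, lik 0.5455, product 0.04909.
Normalizing constant = 0.38006; the posterior for Urn 3 is its product over the sum, 0.1688/0.38006 = 0.444.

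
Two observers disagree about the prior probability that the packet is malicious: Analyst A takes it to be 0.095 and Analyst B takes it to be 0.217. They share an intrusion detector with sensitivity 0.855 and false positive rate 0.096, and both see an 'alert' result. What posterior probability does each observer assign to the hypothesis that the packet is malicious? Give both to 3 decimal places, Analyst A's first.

The likelihood ratio for an 'alert' result is 0.855/0.096 = 8.9062.
Analyst A: prior odds 0.095/0.905 = 0.10497; posterior odds 0.93491; posterior probability 0.483.
Analyst B: prior odds 0.217/0.783 = 0.27714; posterior odds 2.4683; posterior probability 0.712.

Analyst A: 0.483; Analyst B: 0.712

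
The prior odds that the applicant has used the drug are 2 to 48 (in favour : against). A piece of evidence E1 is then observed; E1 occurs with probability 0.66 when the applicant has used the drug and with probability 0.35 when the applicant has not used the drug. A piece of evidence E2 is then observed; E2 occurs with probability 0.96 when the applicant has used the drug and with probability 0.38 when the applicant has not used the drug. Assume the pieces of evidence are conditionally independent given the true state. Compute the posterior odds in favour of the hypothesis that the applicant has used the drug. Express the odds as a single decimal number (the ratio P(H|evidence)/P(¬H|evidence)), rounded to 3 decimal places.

Prior odds = 2/48 = 0.041667. In log-odds, ln(0.041667) = -3.1781.
Add log likelihood ratios: ln(1.8857) + ln(2.5263) = 1.5611.
Posterior log-odds = -1.6170, so posterior odds = exp(-1.6170) = 0.19850.

Posterior odds ≈ 0.198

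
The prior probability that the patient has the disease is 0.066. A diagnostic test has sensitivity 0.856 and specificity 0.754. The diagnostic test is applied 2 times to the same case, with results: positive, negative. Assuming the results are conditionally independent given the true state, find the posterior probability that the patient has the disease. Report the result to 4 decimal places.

Posterior P(H) ≈ 0.0449

With H the event that the patient has the disease, the joint likelihood of the observed sequence is P(data|H) = 0.856·0.144 = 0.12326 and P(data|¬H) = 0.246·0.754 = 0.18548.
Bayes: P(H|data) = 0.066·0.12326 / (0.066·0.12326 + 0.934·0.18548) = 0.0081354/0.18138 = 0.0449.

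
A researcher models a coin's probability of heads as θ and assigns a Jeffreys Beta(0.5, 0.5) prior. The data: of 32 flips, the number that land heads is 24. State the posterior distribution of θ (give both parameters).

Posterior: Beta(24.5, 8.5)

Observing 24 successes and 8 failures updates Beta(0.5, 0.5) by adding the success and failure counts to the two shape parameters: α = 0.5+24 = 24.5, β = 0.5+8 = 8.5.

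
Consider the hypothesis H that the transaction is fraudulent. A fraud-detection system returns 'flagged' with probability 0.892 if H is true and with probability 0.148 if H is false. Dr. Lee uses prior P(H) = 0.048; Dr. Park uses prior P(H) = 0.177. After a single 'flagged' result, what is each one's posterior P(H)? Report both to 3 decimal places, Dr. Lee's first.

Dr. Lee: 0.233; Dr. Park: 0.565

P('+'|H) = 0.892, P('+'|¬H) = 0.148.
Dr. Lee: numerator 0.892·0.048 = 0.042816; evidence = 0.042816+0.148·0.952 = 0.18371; posterior = 0.233.
Dr. Park: numerator 0.892·0.177 = 0.15788; evidence = 0.15788+0.148·0.823 = 0.27969; posterior = 0.565.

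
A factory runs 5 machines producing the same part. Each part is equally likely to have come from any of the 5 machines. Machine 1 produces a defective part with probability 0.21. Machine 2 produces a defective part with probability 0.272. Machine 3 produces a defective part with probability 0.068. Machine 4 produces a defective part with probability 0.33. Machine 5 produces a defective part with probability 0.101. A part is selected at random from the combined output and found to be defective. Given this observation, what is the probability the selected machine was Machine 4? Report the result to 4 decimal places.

Posterior probability ≈ 0.3364

Tabulate prior·likelihood by source: [1] prior 0.2, lik 0.21, product 0.04200; [2] prior 0.2, lik 0.272, product 0.05440; [3] prior 0.2, lik 0.068, product 0.01360; [4] prior 0.2, lik 0.33, product 0.06600; [5] prior 0.2, lik 0.101, product 0.02020.
Normalizing constant = 0.19620; the posterior for Machine 4 is its product over the sum, 0.06600/0.19620 = 0.3364.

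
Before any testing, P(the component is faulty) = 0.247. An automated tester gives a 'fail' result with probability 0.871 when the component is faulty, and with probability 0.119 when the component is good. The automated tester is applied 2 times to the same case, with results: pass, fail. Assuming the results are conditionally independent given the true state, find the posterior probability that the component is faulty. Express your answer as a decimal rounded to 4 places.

Posterior P(H) ≈ 0.2601

With H the event that the component is faulty, the joint likelihood of the observed sequence is P(data|H) = 0.129·0.871 = 0.11236 and P(data|¬H) = 0.881·0.119 = 0.10484.
Bayes: P(H|data) = 0.247·0.11236 / (0.247·0.11236 + 0.753·0.10484) = 0.027753/0.10670 = 0.2601.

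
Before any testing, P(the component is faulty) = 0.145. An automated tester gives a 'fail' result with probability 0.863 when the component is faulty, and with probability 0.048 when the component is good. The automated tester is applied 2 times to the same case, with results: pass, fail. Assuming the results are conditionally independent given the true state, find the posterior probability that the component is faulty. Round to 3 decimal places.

With H the event that the component is faulty, the joint likelihood of the observed sequence is P(data|H) = 0.137·0.863 = 0.11823 and P(data|¬H) = 0.952·0.048 = 0.045696.
Bayes: P(H|data) = 0.145·0.11823 / (0.145·0.11823 + 0.855·0.045696) = 0.017143/0.056214 = 0.3050.

Posterior P(H) ≈ 0.305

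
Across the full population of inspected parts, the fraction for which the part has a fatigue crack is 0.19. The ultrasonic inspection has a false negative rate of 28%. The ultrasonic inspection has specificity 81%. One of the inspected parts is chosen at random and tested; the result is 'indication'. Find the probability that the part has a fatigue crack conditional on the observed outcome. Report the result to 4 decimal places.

P(H | E) ≈ 0.4706

Let H be the event that the part has a fatigue crack. P(H) = 0.19, so P(¬H) = 0.81. With E the 'indication' result, P(E|H) = 0.72 and P(E|¬H) = 0.19.
P(E) = 0.72·0.19 + 0.19·0.81 = 0.13680 + 0.15390 = 0.29070.
By Bayes' theorem, P(H|E) = 0.13680 / 0.29070 = 0.4706.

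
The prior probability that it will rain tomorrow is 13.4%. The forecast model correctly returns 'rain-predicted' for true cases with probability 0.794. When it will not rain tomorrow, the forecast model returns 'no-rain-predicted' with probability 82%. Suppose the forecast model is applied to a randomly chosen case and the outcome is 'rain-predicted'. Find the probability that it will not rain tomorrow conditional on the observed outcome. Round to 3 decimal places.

P(¬H | E) ≈ 0.594

Let H be the event that it will rain tomorrow. P(H) = 0.134, so P(¬H) = 0.866. With E the 'rain-predicted' result, P(E|H) = 0.794 and P(E|¬H) = 0.18.
P(E) = 0.794·0.134 + 0.18·0.866 = 0.10640 + 0.15588 = 0.26228.
By Bayes' theorem, P(H|E) = 0.10640 / 0.26228 = 0.406. Hence P(¬H|E) = 1 − 0.406 = 0.594.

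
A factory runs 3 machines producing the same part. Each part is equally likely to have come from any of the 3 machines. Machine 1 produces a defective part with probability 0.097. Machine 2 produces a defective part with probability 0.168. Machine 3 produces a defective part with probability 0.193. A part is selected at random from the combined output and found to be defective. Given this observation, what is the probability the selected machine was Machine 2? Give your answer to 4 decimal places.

Tabulate prior·likelihood by source: [1] prior 0.333333, lik 0.097, product 0.03233; [2] prior 0.333333, lik 0.168, product 0.05600; [3] prior 0.333333, lik 0.193, product 0.06433.
Normalizing constant = 0.15267; the posterior for Machine 2 is its product over the sum, 0.05600/0.15267 = 0.3668.

Posterior probability ≈ 0.3668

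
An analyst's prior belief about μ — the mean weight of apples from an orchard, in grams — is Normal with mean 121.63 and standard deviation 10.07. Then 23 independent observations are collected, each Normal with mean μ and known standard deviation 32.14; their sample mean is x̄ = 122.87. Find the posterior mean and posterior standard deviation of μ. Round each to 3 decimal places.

Posterior mean ≈ 122.489; posterior SD ≈ 5.579

Prior precision 1/τ₀² = 1/10.07² = 0.00986146; data precision n/σ² = 23/32.14² = 0.0222657.
Posterior precision = 0.00986146 + 0.0222657 = 0.0321271, giving posterior SD = 1/√0.0321271 = 5.579.
Posterior mean = (0.00986146·121.63 + 0.0222657·122.87) / 0.0321271 = 122.489.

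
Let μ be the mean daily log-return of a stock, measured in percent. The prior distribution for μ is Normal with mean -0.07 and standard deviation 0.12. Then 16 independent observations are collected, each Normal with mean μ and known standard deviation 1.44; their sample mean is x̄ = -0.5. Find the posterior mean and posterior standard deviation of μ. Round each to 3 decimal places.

Prior precision 1/τ₀² = 1/0.12² = 69.4444; data precision n/σ² = 16/1.44² = 7.71605.
Posterior precision = 69.4444 + 7.71605 = 77.1605, giving posterior SD = 1/√77.1605 = 0.114.
Posterior mean = (69.4444·-0.07 + 7.71605·-0.5) / 77.1605 = -0.113.

Posterior mean ≈ -0.113; posterior SD ≈ 0.114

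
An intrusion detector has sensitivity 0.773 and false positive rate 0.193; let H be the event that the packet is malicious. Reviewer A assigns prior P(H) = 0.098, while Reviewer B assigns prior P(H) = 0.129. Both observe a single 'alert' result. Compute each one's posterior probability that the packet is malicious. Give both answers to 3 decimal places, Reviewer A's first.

Reviewer A: 0.303; Reviewer B: 0.372

The likelihood ratio for an 'alert' result is 0.773/0.193 = 4.0052.
Reviewer A: prior odds 0.098/0.902 = 0.10865; posterior odds 0.43515; posterior probability 0.303.
Reviewer B: prior odds 0.129/0.871 = 0.14811; posterior odds 0.59319; posterior probability 0.372.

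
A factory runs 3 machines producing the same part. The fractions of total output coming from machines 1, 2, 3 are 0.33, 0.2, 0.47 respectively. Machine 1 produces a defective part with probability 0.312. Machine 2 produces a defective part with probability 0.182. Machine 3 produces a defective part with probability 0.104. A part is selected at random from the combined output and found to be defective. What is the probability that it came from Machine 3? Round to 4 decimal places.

Posterior probability ≈ 0.2597

P(defective|M1) = 0.312; P(defective|M2) = 0.182; P(defective|M3) = 0.104.
Prior × likelihood for each source: 0.33·0.312=0.1030, 0.2·0.182=0.03640, 0.47·0.104=0.04888. Summing gives P(defective) = 0.18824.
P(Machine 3 | defective) = 0.04888 / 0.18824 = 0.2597.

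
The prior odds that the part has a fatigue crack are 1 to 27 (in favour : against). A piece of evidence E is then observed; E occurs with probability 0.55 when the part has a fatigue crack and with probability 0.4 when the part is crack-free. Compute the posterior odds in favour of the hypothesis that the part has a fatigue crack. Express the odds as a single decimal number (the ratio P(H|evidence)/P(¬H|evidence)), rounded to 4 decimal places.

Prior odds = 1/27 = 0.037037.
Likelihood ratio for E = 0.55/0.4 = 1.3750.
Posterior odds = prior odds × LR = 0.050926.

Posterior odds ≈ 0.0509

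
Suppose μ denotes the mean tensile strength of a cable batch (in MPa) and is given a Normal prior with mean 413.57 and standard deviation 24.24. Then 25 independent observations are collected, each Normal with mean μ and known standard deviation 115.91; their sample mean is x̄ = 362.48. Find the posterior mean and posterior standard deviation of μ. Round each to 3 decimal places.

With known σ, the Normal prior is conjugate. Weight on the data is w = (n/σ²)/(n/σ² + 1/τ₀²) = 0.00186079/(0.00186079+0.00170190) = 0.52230.
Posterior mean = w·x̄ + (1−w)·μ₀ = 0.52230·362.48 + 0.47770·413.57 = 386.886. Posterior variance = 1/(0.00186079+0.00170190) = 280.686, so SD = 16.754.

Posterior mean ≈ 386.886; posterior SD ≈ 16.754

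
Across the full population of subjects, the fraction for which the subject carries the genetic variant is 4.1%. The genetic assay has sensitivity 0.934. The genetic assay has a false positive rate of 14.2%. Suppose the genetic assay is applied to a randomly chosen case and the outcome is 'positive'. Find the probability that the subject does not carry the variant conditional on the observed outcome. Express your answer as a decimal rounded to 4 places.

P(¬H | E) ≈ 0.7805

Let H be the event that the subject carries the genetic variant. P(H) = 0.041, so P(¬H) = 0.959. With E the 'positive' result, P(E|H) = 0.934 and P(E|¬H) = 0.142.
P(E) = 0.934·0.041 + 0.142·0.959 = 0.038294 + 0.13618 = 0.17447.
By Bayes' theorem, P(H|E) = 0.038294 / 0.17447 = 0.2195. Hence P(¬H|E) = 1 − 0.2195 = 0.7805.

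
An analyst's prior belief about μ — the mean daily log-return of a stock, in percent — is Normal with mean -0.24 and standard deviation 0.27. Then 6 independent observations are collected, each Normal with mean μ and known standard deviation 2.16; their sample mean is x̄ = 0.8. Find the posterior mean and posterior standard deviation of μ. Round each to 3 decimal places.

Prior precision 1/τ₀² = 1/0.27² = 13.7174; data precision n/σ² = 6/2.16² = 1.28601.
Posterior precision = 13.7174 + 1.28601 = 15.0034, giving posterior SD = 1/√15.0034 = 0.258.
Posterior mean = (13.7174·-0.24 + 1.28601·0.8) / 15.0034 = -0.151.

Posterior mean ≈ -0.151; posterior SD ≈ 0.258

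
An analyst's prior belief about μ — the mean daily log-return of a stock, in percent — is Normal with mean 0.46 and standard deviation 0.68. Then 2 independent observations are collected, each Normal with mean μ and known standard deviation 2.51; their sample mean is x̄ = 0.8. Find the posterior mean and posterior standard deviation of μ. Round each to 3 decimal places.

Posterior mean ≈ 0.504; posterior SD ≈ 0.635

With known σ, the Normal prior is conjugate. Weight on the data is w = (n/σ²)/(n/σ² + 1/τ₀²) = 0.317455/(0.317455+2.16263) = 0.12800.
Posterior mean = w·x̄ + (1−w)·μ₀ = 0.12800·0.8 + 0.87200·0.46 = 0.504. Posterior variance = 1/(0.317455+2.16263) = 0.403212, so SD = 0.635.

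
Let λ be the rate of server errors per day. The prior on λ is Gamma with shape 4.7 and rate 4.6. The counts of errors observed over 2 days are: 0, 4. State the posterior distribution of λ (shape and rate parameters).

The Poisson likelihood adds the total count to the shape and the number of exposure periods to the rate. Here ∑xᵢ = 4 and n = 2, so shape 4.7→8.7 and rate 4.6→6.6.

Posterior: Gamma(shape=8.7, rate=6.6)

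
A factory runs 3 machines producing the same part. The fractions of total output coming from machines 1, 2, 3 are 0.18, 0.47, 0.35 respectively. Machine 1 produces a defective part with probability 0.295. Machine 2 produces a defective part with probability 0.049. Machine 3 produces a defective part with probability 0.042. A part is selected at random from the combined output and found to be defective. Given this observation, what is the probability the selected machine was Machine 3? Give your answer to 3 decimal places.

Tabulate prior·likelihood by source: [1] prior 0.18, lik 0.295, product 0.05310; [2] prior 0.47, lik 0.049, product 0.02303; [3] prior 0.35, lik 0.042, product 0.01470.
Normalizing constant = 0.090830; the posterior for Machine 3 is its product over the sum, 0.01470/0.090830 = 0.162.

Posterior probability ≈ 0.162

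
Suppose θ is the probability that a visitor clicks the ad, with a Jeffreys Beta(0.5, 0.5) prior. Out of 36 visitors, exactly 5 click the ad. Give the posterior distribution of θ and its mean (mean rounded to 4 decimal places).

Observing 5 successes and 31 failures updates Beta(0.5, 0.5) by adding the success and failure counts to the two shape parameters: α = 0.5+5 = 5.5, β = 0.5+31 = 31.5.
E[θ | data] = 5.5/(5.5+31.5) = 0.1486.

Posterior: Beta(5.5, 31.5); mean ≈ 0.1486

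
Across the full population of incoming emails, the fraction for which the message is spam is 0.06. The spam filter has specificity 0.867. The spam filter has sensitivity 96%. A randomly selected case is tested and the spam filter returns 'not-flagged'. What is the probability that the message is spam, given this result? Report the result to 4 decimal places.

P(H | E) ≈ 0.0029

Let H be the event that the message is spam. P(H) = 0.06, so P(¬H) = 0.94. With E the 'not-flagged' result, P(E|H) = 0.04 and P(E|¬H) = 0.867.
P(E) = 0.04·0.06 + 0.867·0.94 = 0.0024000 + 0.81498 = 0.81738.
By Bayes' theorem, P(H|E) = 0.0024000 / 0.81738 = 0.0029.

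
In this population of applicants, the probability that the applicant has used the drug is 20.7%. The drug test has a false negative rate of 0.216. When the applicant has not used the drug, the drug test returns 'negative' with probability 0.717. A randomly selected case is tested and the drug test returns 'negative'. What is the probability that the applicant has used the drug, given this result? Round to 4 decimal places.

Write H for 'the applicant has used the drug'. Prior odds H:¬H = 0.207/0.793 = 0.26103. For the 'negative' outcome, the likelihood ratio is 0.216/0.717 = 0.30126.
Posterior odds = 0.26103 × 0.30126 = 0.078638, so P(H|E) = 0.078638/(1+0.078638) = 0.0729.

P(H | E) ≈ 0.0729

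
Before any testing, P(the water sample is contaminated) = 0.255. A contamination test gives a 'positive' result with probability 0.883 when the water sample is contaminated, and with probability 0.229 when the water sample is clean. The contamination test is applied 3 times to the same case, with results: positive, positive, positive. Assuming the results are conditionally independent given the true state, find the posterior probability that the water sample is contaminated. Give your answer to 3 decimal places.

Posterior P(H) ≈ 0.952

With H the event that the water sample is contaminated, the joint likelihood of the observed sequence is P(data|H) = 0.883·0.883·0.883 = 0.68847 and P(data|¬H) = 0.229·0.229·0.229 = 0.012009.
Bayes: P(H|data) = 0.255·0.68847 / (0.255·0.68847 + 0.745·0.012009) = 0.17556/0.18451 = 0.9515.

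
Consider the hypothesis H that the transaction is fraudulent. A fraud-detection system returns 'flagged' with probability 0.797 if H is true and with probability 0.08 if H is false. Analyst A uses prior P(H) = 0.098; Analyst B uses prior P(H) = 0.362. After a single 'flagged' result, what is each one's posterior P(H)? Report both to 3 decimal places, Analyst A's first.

P('+'|H) = 0.797, P('+'|¬H) = 0.08.
Analyst A: numerator 0.797·0.098 = 0.078106; evidence = 0.078106+0.08·0.902 = 0.15027; posterior = 0.520.
Analyst B: numerator 0.797·0.362 = 0.28851; evidence = 0.28851+0.08·0.638 = 0.33955; posterior = 0.850.

Analyst A: 0.520; Analyst B: 0.850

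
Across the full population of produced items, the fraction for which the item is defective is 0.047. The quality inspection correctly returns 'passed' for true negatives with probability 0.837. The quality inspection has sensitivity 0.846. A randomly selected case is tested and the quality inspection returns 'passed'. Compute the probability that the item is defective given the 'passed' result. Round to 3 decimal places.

Let H be the event that the item is defective. P(H) = 0.047, so P(¬H) = 0.953. With E the 'passed' result, P(E|H) = 0.154 and P(E|¬H) = 0.837.
P(E) = 0.154·0.047 + 0.837·0.953 = 0.0072380 + 0.79766 = 0.80490.
By Bayes' theorem, P(H|E) = 0.0072380 / 0.80490 = 0.009.

P(H | E) ≈ 0.009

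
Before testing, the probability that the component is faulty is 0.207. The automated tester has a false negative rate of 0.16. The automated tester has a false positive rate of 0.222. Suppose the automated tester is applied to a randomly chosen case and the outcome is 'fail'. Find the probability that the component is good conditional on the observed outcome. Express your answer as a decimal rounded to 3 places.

Write H for 'the component is faulty'. Prior odds H:¬H = 0.207/0.793 = 0.26103. For the 'fail' outcome, the likelihood ratio is 0.84/0.222 = 3.7838.
Posterior odds = 0.26103 × 3.7838 = 0.98770, so P(H|E) = 0.98770/(1+0.98770) = 0.497. Then P(¬H|E) = 1 − 0.497 = 0.503.

P(¬H | E) ≈ 0.503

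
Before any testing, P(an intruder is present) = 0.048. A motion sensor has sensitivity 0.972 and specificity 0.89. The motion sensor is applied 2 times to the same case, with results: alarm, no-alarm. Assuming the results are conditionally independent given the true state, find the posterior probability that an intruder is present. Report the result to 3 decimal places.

Posterior P(H) ≈ 0.014

With H the event that an intruder is present, the joint likelihood of the observed sequence is P(data|H) = 0.972·0.028 = 0.027216 and P(data|¬H) = 0.11·0.89 = 0.097900.
Bayes: P(H|data) = 0.048·0.027216 / (0.048·0.027216 + 0.952·0.097900) = 0.0013064/0.094507 = 0.0138.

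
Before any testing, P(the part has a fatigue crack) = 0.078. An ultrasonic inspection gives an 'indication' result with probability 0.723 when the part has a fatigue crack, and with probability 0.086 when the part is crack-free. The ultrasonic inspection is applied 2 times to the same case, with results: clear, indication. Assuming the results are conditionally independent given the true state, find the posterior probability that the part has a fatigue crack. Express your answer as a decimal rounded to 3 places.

Let H be the event that the part has a fatigue crack; start with P(H) = 0.078. P('indication'|H) = 0.723, P('indication'|¬H) = 0.086.
Update on result 1 ('clear'): P(H) ← 0.277·0.0780 / (0.277·0.0780 + 0.914·0.9220) = 0.021606/0.86431 = 0.0250.
Update on result 2 ('indication'): P(H) ← 0.723·0.0250 / (0.723·0.0250 + 0.086·0.9750) = 0.018073/0.10192 = 0.1773.

Posterior P(H) ≈ 0.177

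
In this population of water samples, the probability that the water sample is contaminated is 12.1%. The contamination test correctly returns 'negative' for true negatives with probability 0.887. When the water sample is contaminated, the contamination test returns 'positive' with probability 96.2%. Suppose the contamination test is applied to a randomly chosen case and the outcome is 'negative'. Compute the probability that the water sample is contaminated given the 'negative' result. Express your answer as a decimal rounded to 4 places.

Let H be the event that the water sample is contaminated. P(H) = 0.121, so P(¬H) = 0.879. With E the 'negative' result, P(E|H) = 0.038 and P(E|¬H) = 0.887.
P(E) = 0.038·0.121 + 0.887·0.879 = 0.0045980 + 0.77967 = 0.78427.
By Bayes' theorem, P(H|E) = 0.0045980 / 0.78427 = 0.0059.

P(H | E) ≈ 0.0059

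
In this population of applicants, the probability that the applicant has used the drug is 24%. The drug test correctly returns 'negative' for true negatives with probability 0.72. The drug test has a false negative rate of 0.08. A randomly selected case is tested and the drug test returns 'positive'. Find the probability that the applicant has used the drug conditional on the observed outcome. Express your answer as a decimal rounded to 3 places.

P(H | E) ≈ 0.509

Let H be the event that the applicant has used the drug. P(H) = 0.24, so P(¬H) = 0.76. With E the 'positive' result, P(E|H) = 0.92 and P(E|¬H) = 0.28.
P(E) = 0.92·0.24 + 0.28·0.76 = 0.22080 + 0.21280 = 0.43360.
By Bayes' theorem, P(H|E) = 0.22080 / 0.43360 = 0.509.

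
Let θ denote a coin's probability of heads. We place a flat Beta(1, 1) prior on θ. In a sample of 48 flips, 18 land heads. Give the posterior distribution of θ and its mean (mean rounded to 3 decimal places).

Posterior: Beta(19, 31); mean ≈ 0.380

Observing 18 successes and 30 failures updates Beta(1, 1) by adding the success and failure counts to the two shape parameters: α = 1+18 = 19, β = 1+30 = 31.
E[θ | data] = 19/(19+31) = 0.380.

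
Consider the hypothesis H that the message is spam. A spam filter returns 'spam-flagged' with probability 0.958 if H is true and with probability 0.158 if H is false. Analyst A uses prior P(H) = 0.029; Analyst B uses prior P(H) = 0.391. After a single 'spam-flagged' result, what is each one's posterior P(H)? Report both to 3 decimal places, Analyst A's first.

Analyst A: 0.153; Analyst B: 0.796

The likelihood ratio for a 'spam-flagged' result is 0.958/0.158 = 6.0633.
Analyst A: prior odds 0.029/0.971 = 0.029866; posterior odds 0.18109; posterior probability 0.153.
Analyst B: prior odds 0.391/0.609 = 0.64204; posterior odds 3.8929; posterior probability 0.796.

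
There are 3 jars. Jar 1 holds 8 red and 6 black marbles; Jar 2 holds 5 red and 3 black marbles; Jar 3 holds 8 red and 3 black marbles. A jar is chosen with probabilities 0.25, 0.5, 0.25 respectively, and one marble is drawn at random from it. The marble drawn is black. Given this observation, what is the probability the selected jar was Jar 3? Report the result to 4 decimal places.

Posterior probability ≈ 0.1879

Tabulate prior·likelihood by source: [1] prior 0.25, lik 0.4286, product 0.1071; [2] prior 0.5, lik 0.375, product 0.1875; [3] prior 0.25, lik 0.2727, product 0.06818.
Normalizing constant = 0.36282; the posterior for Jar 3 is its product over the sum, 0.06818/0.36282 = 0.1879.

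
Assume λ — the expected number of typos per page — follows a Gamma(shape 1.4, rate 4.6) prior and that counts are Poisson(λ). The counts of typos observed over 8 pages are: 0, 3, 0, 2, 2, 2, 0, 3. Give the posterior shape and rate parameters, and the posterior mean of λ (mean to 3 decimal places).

The Poisson likelihood adds the total count to the shape and the number of exposure periods to the rate. Here ∑xᵢ = 12 and n = 8, so shape 1.4→13.4 and rate 4.6→12.6.
Posterior mean = shape/rate = 13.4/12.6 = 1.063.

Posterior: Gamma(shape=13.4, rate=12.6); mean ≈ 1.063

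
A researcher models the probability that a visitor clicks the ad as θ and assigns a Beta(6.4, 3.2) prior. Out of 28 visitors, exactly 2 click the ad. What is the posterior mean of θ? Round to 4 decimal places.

Observing 2 successes and 26 failures updates Beta(6.4, 3.2) by adding the success and failure counts to the two shape parameters: α = 6.4+2 = 8.4, β = 3.2+26 = 29.2.
E[θ | data] = 8.4/(8.4+29.2) = 0.2234.

Posterior mean ≈ 0.2234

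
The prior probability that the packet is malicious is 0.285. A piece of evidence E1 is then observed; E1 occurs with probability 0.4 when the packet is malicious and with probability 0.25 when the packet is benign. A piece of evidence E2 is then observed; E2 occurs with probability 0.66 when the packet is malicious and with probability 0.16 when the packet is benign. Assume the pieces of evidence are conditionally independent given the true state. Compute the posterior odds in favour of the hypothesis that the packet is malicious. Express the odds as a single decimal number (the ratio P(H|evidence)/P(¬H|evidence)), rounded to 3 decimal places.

Posterior odds ≈ 2.631

Prior odds = 0.285/(1−0.285) = 0.39860. In log-odds, ln(0.39860) = -0.91979.
Add log likelihood ratios: ln(1.6000) + ln(4.1250) = 1.8871.
Posterior log-odds = 0.96728, so posterior odds = exp(0.96728) = 2.6308.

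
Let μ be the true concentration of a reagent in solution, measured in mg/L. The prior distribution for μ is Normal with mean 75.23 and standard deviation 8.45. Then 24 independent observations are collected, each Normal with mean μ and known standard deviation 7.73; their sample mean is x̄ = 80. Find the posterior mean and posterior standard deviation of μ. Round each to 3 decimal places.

With known σ, the Normal prior is conjugate. Weight on the data is w = (n/σ²)/(n/σ² + 1/τ₀²) = 0.401654/(0.401654+0.0140051) = 0.96631.
Posterior mean = w·x̄ + (1−w)·μ₀ = 0.96631·80 + 0.033694·75.23 = 79.839. Posterior variance = 1/(0.401654+0.0140051) = 2.40582, so SD = 1.551.

Posterior mean ≈ 79.839; posterior SD ≈ 1.551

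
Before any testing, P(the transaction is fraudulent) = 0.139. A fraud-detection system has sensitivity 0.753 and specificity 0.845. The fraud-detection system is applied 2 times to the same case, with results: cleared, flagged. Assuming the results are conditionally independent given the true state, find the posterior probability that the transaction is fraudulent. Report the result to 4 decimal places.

Posterior P(H) ≈ 0.1865

Let H be the event that the transaction is fraudulent; start with P(H) = 0.139. P('flagged'|H) = 0.753, P('flagged'|¬H) = 0.155.
Update on result 1 ('cleared'): P(H) ← 0.247·0.1390 / (0.247·0.1390 + 0.845·0.8610) = 0.034333/0.76188 = 0.0451.
Update on result 2 ('flagged'): P(H) ← 0.753·0.0451 / (0.753·0.0451 + 0.155·0.9549) = 0.033933/0.18195 = 0.1865.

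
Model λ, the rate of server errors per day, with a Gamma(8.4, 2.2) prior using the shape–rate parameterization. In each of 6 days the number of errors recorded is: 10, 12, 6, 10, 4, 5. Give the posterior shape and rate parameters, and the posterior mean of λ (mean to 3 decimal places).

Total count ∑xᵢ = 47 over n = 6 days.
Gamma is conjugate to the Poisson likelihood: posterior is Gamma(shape = 8.4+47 = 55.4, rate = 2.2+6 = 8.2).
E[λ | data] = 55.4/8.2 = 6.756.

Posterior: Gamma(shape=55.4, rate=8.2); mean ≈ 6.756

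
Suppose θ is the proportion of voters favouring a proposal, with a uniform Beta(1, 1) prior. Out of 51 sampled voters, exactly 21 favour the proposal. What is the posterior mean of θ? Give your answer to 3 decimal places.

Observing 21 successes and 30 failures updates Beta(1, 1) by adding the success and failure counts to the two shape parameters: α = 1+21 = 22, β = 1+30 = 31.
Posterior mean = α/(α+β) = 22/53 = 0.415.

Posterior mean ≈ 0.415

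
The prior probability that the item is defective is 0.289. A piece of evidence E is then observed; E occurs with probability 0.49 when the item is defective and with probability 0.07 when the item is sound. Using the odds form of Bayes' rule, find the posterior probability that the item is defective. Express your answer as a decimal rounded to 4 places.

Posterior probability ≈ 0.7399

Prior odds = 0.289/(1−0.289) = 0.40647. In log-odds, ln(0.40647) = -0.90025.
Add log likelihood ratio: ln(7.0000) = 1.9459.
Posterior log-odds = 1.0457, so posterior odds = exp(1.0457) = 2.8453. Converting, P(H|E) = 2.8453/3.8453 = 0.7399.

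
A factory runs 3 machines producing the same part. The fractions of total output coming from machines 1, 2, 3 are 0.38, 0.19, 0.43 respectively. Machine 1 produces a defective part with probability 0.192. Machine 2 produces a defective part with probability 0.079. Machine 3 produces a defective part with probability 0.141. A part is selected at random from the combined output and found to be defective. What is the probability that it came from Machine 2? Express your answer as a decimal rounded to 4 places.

Tabulate prior·likelihood by source: [1] prior 0.38, lik 0.192, product 0.07296; [2] prior 0.19, lik 0.079, product 0.01501; [3] prior 0.43, lik 0.141, product 0.06063.
Normalizing constant = 0.14860; the posterior for Machine 2 is its product over the sum, 0.01501/0.14860 = 0.1010.

Posterior probability ≈ 0.1010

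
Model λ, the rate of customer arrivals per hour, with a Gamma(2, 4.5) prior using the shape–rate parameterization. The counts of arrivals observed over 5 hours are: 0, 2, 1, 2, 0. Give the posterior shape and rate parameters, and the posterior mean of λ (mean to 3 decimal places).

Total count ∑xᵢ = 5 over n = 5 hours.
Gamma is conjugate to the Poisson likelihood: posterior is Gamma(shape = 2+5 = 7, rate = 4.5+5 = 9.5).
E[λ | data] = 7/9.5 = 0.737.

Posterior: Gamma(shape=7, rate=9.5); mean ≈ 0.737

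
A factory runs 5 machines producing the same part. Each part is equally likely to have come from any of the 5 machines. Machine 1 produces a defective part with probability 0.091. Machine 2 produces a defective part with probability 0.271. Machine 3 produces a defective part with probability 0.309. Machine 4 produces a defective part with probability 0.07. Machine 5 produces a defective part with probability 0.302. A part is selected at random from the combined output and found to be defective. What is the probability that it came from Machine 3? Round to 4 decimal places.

P(defective|M1) = 0.091; P(defective|M2) = 0.271; P(defective|M3) = 0.309; P(defective|M4) = 0.07; P(defective|M5) = 0.302.
Prior × likelihood for each source: 0.2·0.091=0.01820, 0.2·0.271=0.05420, 0.2·0.309=0.06180, 0.2·0.07=0.01400, 0.2·0.302=0.06040. Summing gives P(defective) = 0.20860.
P(Machine 3 | defective) = 0.06180 / 0.20860 = 0.2963.

Posterior probability ≈ 0.2963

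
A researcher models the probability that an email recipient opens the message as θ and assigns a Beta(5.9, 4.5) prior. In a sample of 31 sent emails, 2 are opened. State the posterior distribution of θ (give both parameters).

Posterior: Beta(7.9, 33.5)

Observing 2 successes and 29 failures updates Beta(5.9, 4.5) by adding the success and failure counts to the two shape parameters: α = 5.9+2 = 7.9, β = 4.5+29 = 33.5.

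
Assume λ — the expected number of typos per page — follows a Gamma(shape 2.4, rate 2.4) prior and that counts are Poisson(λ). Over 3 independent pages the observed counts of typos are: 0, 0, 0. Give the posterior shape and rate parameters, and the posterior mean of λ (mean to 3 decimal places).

Posterior: Gamma(shape=2.4, rate=5.4); mean ≈ 0.444

Total count ∑xᵢ = 0 over n = 3 pages.
Gamma is conjugate to the Poisson likelihood: posterior is Gamma(shape = 2.4+0 = 2.4, rate = 2.4+3 = 5.4).
E[λ | data] = 2.4/5.4 = 0.444.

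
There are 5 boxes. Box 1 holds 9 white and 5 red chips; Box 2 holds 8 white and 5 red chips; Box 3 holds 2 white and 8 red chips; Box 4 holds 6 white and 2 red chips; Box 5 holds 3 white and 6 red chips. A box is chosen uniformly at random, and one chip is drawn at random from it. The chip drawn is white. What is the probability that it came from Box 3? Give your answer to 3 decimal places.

Posterior probability ≈ 0.079

Tabulate prior·likelihood by source: [1] prior 0.2, lik 0.6429, product 0.1286; [2] prior 0.2, lik 0.6154, product 0.1231; [3] prior 0.2, lik 0.2, product 0.04000; [4] prior 0.2, lik 0.75, product 0.1500; [5] prior 0.2, lik 0.3333, product 0.06667.
Normalizing constant = 0.50832; the posterior for Box 3 is its product over the sum, 0.04000/0.50832 = 0.079.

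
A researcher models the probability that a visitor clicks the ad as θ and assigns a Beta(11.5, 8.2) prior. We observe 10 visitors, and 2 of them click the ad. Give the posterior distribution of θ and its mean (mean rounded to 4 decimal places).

Observing 2 successes and 8 failures updates Beta(11.5, 8.2) by adding the success and failure counts to the two shape parameters: α = 11.5+2 = 13.5, β = 8.2+8 = 16.2.
Posterior mean = α/(α+β) = 13.5/29.7 = 0.4545.

Posterior: Beta(13.5, 16.2); mean ≈ 0.4545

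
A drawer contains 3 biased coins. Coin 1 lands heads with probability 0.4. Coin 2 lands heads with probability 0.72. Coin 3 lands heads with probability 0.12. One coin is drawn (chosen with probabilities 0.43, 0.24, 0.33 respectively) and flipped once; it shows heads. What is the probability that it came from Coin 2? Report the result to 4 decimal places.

Tabulate prior·likelihood by source: [1] prior 0.43, lik 0.4, product 0.1720; [2] prior 0.24, lik 0.72, product 0.1728; [3] prior 0.33, lik 0.12, product 0.03960.
Normalizing constant = 0.38440; the posterior for Coin 2 is its product over the sum, 0.1728/0.38440 = 0.4495.

Posterior probability ≈ 0.4495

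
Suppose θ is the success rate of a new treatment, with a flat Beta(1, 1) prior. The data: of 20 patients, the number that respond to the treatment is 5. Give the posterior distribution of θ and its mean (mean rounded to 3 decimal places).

Posterior: Beta(6, 16); mean ≈ 0.273

Observing 5 successes and 15 failures updates Beta(1, 1) by adding the success and failure counts to the two shape parameters: α = 1+5 = 6, β = 1+15 = 16.
Posterior mean = α/(α+β) = 6/22 = 0.273.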